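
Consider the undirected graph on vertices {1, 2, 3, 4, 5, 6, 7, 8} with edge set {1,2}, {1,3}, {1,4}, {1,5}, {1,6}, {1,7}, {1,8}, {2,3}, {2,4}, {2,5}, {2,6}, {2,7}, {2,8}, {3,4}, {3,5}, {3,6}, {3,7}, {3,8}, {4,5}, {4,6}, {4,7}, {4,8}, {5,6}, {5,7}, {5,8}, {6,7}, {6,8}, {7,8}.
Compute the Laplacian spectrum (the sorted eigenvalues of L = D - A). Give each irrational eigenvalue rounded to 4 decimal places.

[0, 8, 8, 8, 8, 8, 8, 8]

With the vertex order [1, 2, 3, 4, 5, 6, 7, 8], the degrees are [7, 7, 7, 7, 7, 7, 7, 7], giving D = diag(7, 7, 7, 7, 7, 7, 7, 7) and L = D - A. L is symmetric positive semidefinite, so every eigenvalue is real and nonnegative. The single zero eigenvalue shows the graph is connected. There is one zero in the spectrum, matching the 1 component. The eigenvalues sum to 56, which equals trace(L) = 2|E|.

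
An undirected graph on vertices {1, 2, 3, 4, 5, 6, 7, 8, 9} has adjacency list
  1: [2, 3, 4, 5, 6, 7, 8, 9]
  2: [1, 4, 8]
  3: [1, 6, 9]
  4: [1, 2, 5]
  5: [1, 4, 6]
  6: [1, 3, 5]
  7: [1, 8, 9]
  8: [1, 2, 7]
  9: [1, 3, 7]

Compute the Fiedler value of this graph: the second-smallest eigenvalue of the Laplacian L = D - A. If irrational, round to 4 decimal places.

Reading degrees in the order [1, 2, 3, 4, 5, 6, 7, 8, 9] gives [8, 3, 3, 3, 3, 3, 3, 3, 3]; set D = diag(8, 3, 3, 3, 3, 3, 3, 3, 3) and form L = D - A. The smallest Laplacian eigenvalue is always 0. The next one, lambda_2 = 1.5858, measures how hard the graph is to disconnect: larger values mean better connectivity. By the matrix-tree theorem the graph has (1/9) * product of the nonzero eigenvalues = 2205 spanning trees.

1.5858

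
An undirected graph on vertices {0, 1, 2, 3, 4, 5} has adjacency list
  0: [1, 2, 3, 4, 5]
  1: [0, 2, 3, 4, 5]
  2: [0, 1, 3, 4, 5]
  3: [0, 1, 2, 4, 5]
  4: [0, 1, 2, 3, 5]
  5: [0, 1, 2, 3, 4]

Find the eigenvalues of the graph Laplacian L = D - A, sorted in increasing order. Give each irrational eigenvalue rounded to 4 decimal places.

With the vertex order [0, 1, 2, 3, 4, 5], the degrees are [5, 5, 5, 5, 5, 5], giving D = diag(5, 5, 5, 5, 5, 5) and L = D - A. Diagonalising L (or applying a numerical eigensolver to the 6x6 matrix) gives the spectrum above.

[0, 6, 6, 6, 6, 6]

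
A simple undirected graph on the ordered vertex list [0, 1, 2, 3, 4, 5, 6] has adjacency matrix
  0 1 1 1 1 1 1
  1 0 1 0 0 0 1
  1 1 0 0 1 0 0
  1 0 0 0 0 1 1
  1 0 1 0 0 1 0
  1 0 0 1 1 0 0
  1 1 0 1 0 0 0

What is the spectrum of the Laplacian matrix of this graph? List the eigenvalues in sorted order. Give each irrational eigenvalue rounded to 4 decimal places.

With the vertex order [0, 1, 2, 3, 4, 5, 6], the degrees are [6, 3, 3, 3, 3, 3, 3], giving D = diag(6, 3, 3, 3, 3, 3, 3) and L = D - A. Since every row of L sums to 0, the all-ones vector is in the kernel and 0 is an eigenvalue. The single zero eigenvalue shows the graph is connected. There is one zero in the spectrum, matching the 1 component.

[0, 2, 2, 4, 4, 5, 7]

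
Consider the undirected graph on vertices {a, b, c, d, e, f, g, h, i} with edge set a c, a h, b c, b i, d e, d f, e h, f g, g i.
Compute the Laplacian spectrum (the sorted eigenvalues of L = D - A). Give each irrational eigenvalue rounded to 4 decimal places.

Each diagonal entry of L is the vertex degree and each off-diagonal entry is -1 where an edge is present, 0 otherwise; in the order [a, b, c, d, e, f, g, h, i] the diagonal is [2, 2, 2, 2, 2, 2, 2, 2, 2]. L is symmetric positive semidefinite, so every eigenvalue is real and nonnegative. The single zero eigenvalue shows the graph is connected.

[0, 0.4679, 0.4679, 1.6527, 1.6527, 3, 3, 3.8794, 3.8794]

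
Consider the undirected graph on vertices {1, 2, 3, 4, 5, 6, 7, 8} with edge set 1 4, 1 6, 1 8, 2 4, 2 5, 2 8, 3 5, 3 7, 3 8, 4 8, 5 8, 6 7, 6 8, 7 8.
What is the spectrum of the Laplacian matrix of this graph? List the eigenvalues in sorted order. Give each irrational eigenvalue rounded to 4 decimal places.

Reading degrees in the order [1, 2, 3, 4, 5, 6, 7, 8] gives [3, 3, 3, 3, 3, 3, 3, 7]; set D = diag(3, 3, 3, 3, 3, 3, 3, 7) and form L = D - A. Diagonalising L (or applying a numerical eigensolver to the 8x8 matrix) gives the spectrum above. There is one zero in the spectrum, matching the 1 component. The largest eigenvalue, 8, is at most the vertex count 8.

[0, 1.7530, 1.7530, 3.4450, 3.4450, 4.8019, 4.8019, 8]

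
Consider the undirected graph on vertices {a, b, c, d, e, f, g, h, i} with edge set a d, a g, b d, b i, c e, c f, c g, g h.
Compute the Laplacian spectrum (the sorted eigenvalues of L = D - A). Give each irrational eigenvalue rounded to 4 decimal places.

Each diagonal entry of L is the vertex degree and each off-diagonal entry is -1 where an edge is present, 0 otherwise; in the order [a, b, c, d, e, f, g, h, i] the diagonal is [2, 2, 3, 2, 1, 1, 3, 1, 1]. The multiplicity of 0 as a Laplacian eigenvalue equals the number of connected components. The eigenvalues sum to 16, which equals trace(L) = 2|E|.

[0, 0.1627, 0.5321, 1, 1, 2.0892, 3, 3.5723, 4.6437]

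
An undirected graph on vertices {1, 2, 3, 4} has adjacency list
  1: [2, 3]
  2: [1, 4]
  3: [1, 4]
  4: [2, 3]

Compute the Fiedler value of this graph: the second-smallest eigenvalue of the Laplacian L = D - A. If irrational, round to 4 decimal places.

Each diagonal entry of L is the vertex degree and each off-diagonal entry is -1 where an edge is present, 0 otherwise; in the order [1, 2, 3, 4] the diagonal is [2, 2, 2, 2]. The smallest Laplacian eigenvalue is always 0. The next one, lambda_2 = 2, measures how hard the graph is to disconnect: larger values mean better connectivity.

2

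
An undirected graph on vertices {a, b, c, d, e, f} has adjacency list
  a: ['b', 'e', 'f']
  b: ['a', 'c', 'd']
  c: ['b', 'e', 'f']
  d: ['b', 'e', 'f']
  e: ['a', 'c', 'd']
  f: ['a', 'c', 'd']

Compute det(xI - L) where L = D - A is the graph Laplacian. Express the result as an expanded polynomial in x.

Each diagonal entry of L is the vertex degree and each off-diagonal entry is -1 where an edge is present, 0 otherwise; in the order [a, b, c, d, e, f] the diagonal is [3, 3, 3, 3, 3, 3]. The eigenvalues of L are [0, 3, 3, 3, 3, 6]; the characteristic polynomial is the product of (x - lambda_i), which multiplies out to x^6 - 18x^5 + 126x^4 - 432x^3 + 729x^2 - 486x. The coefficient of x^5 equals -trace(L) = -18, matching the sum of degrees. There is one zero in the spectrum, matching the 1 component.

x^6 - 18x^5 + 126x^4 - 432x^3 + 729x^2 - 486x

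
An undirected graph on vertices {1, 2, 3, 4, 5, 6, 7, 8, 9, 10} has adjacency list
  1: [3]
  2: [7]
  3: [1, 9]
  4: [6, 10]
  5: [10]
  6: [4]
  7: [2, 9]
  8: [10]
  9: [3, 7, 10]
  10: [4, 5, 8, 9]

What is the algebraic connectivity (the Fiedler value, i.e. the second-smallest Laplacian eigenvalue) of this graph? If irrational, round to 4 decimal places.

0.2206

With the vertex order [1, 2, 3, 4, 5, 6, 7, 8, 9, 10], the degrees are [1, 1, 2, 2, 1, 1, 2, 1, 3, 4], giving D = diag(1, 1, 2, 2, 1, 1, 2, 1, 3, 4) and L = D - A. Computing the eigenvalues of L and sorting gives [0, 0.2206, 0.3820, 0.5548, 1, 1.6771, 2.4011, 2.6180, 3.7871, 5.3595]. The Fiedler value lambda_2 = 0.2206 is strictly positive, so the graph is connected.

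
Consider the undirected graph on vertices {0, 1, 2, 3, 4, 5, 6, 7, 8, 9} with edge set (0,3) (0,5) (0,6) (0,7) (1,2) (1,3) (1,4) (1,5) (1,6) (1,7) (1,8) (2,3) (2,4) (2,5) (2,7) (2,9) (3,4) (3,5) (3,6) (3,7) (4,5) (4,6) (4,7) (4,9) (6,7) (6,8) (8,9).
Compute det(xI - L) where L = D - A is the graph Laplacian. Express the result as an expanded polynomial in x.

Each diagonal entry of L is the vertex degree and each off-diagonal entry is -1 where an edge is present, 0 otherwise; in the order [0, 1, 2, 3, 4, 5, 6, 7, 8, 9] the diagonal is [4, 7, 6, 7, 7, 5, 6, 6, 3, 3]. L has integer entries, so p(x) = det(xI - L) has integer coefficients. Expanding the determinant yields x^10 - 54x^9 + 1274x^8 - 17206x^7 + 146310x^6 - 810542x^5 + 2917868x^4 - 6562084x^3 + 8335699x^2 - 4536730x. The coefficient of x^9 equals -trace(L) = -54, matching the sum of degrees.

x^10 - 54x^9 + 1274x^8 - 17206x^7 + 146310x^6 - 810542x^5 + 2917868x^4 - 6562084x^3 + 8335699x^2 - 4536730x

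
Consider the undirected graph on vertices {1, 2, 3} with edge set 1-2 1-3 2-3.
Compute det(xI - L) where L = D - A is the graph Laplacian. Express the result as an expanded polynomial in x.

With the vertex order [1, 2, 3], the degrees are [2, 2, 2], giving D = diag(2, 2, 2) and L = D - A. L has integer entries, so p(x) = det(xI - L) has integer coefficients. Expanding the determinant yields x^3 - 6x^2 + 9x. Since p(0) = det(-L) = 0, x divides p(x). By the matrix-tree theorem the graph has (1/3) * product of the nonzero eigenvalues = 3 spanning trees.

x^3 - 6x^2 + 9x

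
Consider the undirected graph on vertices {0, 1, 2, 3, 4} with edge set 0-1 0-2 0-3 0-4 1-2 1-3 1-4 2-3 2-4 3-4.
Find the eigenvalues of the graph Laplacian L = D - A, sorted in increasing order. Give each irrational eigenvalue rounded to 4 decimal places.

Each diagonal entry of L is the vertex degree and each off-diagonal entry is -1 where an edge is present, 0 otherwise; in the order [0, 1, 2, 3, 4] the diagonal is [4, 4, 4, 4, 4]. Since every row of L sums to 0, the all-ones vector is in the kernel and 0 is an eigenvalue. By the matrix-tree theorem the graph has (1/5) * product of the nonzero eigenvalues = 125 spanning trees.

[0, 5, 5, 5, 5]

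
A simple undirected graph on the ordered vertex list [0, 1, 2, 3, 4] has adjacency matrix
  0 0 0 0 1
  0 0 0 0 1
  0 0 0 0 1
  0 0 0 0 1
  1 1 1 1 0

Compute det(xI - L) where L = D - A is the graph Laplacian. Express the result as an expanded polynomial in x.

Each diagonal entry of L is the vertex degree and each off-diagonal entry is -1 where an edge is present, 0 otherwise; in the order [0, 1, 2, 3, 4] the diagonal is [1, 1, 1, 1, 4]. Computing det(xI - L) by cofactor expansion (or equivalently via sum-over-permutations) gives x^5 - 8x^4 + 18x^3 - 16x^2 + 5x. The constant term is 0 because L is singular (the all-ones vector lies in its kernel). The eigenvalues sum to 8, which equals trace(L) = 2|E|. There is one zero in the spectrum, matching the 1 component.

x^5 - 8x^4 + 18x^3 - 16x^2 + 5x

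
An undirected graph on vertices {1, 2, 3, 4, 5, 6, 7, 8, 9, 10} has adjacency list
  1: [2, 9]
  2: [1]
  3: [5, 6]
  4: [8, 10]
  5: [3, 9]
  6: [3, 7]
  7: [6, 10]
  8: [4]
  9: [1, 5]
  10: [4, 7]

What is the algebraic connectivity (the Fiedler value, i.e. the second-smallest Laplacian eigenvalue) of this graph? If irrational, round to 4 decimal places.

0.0979

With the vertex order [1, 2, 3, 4, 5, 6, 7, 8, 9, 10], the degrees are [2, 1, 2, 2, 2, 2, 2, 1, 2, 2], giving D = diag(2, 1, 2, 2, 2, 2, 2, 1, 2, 2) and L = D - A. The sorted Laplacian eigenvalues are [0, 0.0979, 0.3820, 0.8244, 1.3820, 2, 2.6180, 3.1756, 3.6180, 3.9021]; the algebraic connectivity is the second entry, 0.0979. There is one zero in the spectrum, matching the 1 component.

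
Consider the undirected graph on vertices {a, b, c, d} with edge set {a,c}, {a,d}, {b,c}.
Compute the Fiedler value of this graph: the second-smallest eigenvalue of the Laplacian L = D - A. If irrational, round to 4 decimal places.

0.5858

Reading degrees in the order [a, b, c, d] gives [2, 1, 2, 1]; set D = diag(2, 1, 2, 1) and form L = D - A. The smallest Laplacian eigenvalue is always 0. The next one, lambda_2 = 0.5858, measures how hard the graph is to disconnect: larger values mean better connectivity. The largest eigenvalue, 3.4142, is at most the vertex count 4.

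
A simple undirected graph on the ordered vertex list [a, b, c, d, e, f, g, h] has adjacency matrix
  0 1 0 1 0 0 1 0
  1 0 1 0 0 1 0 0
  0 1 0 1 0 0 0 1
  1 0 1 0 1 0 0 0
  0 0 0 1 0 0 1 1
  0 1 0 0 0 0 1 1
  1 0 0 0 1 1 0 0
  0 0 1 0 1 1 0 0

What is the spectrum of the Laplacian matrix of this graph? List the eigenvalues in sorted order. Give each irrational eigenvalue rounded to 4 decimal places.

[0, 2, 2, 2, 4, 4, 4, 6]

Each diagonal entry of L is the vertex degree and each off-diagonal entry is -1 where an edge is present, 0 otherwise; in the order [a, b, c, d, e, f, g, h] the diagonal is [3, 3, 3, 3, 3, 3, 3, 3]. The multiplicity of 0 as a Laplacian eigenvalue equals the number of connected components.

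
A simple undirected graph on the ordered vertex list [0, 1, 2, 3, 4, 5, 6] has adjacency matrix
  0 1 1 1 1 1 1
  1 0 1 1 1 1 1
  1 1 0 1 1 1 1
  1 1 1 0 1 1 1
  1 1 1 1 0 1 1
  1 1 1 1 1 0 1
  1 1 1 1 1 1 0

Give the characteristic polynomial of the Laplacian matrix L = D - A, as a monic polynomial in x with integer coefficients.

Reading degrees in the order [0, 1, 2, 3, 4, 5, 6] gives [6, 6, 6, 6, 6, 6, 6]; set D = diag(6, 6, 6, 6, 6, 6, 6) and form L = D - A. Computing det(xI - L) by cofactor expansion (or equivalently via sum-over-permutations) gives x^7 - 42x^6 + 735x^5 - 6860x^4 + 36015x^3 - 100842x^2 + 117649x. Since p(0) = det(-L) = 0, x divides p(x). The eigenvalues sum to 42, which equals trace(L) = 2|E|.

x^7 - 42x^6 + 735x^5 - 6860x^4 + 36015x^3 - 100842x^2 + 117649x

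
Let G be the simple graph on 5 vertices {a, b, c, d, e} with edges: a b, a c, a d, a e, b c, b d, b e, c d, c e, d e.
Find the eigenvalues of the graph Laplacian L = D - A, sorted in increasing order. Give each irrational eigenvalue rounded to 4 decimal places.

With the vertex order [a, b, c, d, e], the degrees are [4, 4, 4, 4, 4], giving D = diag(4, 4, 4, 4, 4) and L = D - A. Diagonalising L (or applying a numerical eigensolver to the 5x5 matrix) gives the spectrum above. By the matrix-tree theorem the graph has (1/5) * product of the nonzero eigenvalues = 125 spanning trees.

[0, 5, 5, 5, 5]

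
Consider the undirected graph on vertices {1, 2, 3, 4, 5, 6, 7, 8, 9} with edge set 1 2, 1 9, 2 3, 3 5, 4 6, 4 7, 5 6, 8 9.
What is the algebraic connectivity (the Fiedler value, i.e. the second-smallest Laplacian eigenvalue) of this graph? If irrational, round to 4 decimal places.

0.1206

Each diagonal entry of L is the vertex degree and each off-diagonal entry is -1 where an edge is present, 0 otherwise; in the order [1, 2, 3, 4, 5, 6, 7, 8, 9] the diagonal is [2, 2, 2, 2, 2, 2, 1, 1, 2]. The sorted Laplacian eigenvalues are [0, 0.1206, 0.4679, 1, 1.6527, 2.3473, 3, 3.5321, 3.8794]; the algebraic connectivity is the second entry, 0.1206. The largest eigenvalue, 3.8794, is at most the vertex count 9.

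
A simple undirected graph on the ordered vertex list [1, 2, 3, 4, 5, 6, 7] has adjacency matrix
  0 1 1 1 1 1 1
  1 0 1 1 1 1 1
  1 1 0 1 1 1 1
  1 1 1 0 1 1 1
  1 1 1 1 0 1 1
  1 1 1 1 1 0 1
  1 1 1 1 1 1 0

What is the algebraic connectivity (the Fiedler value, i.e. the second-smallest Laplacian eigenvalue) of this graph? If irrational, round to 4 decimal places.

7

Each diagonal entry of L is the vertex degree and each off-diagonal entry is -1 where an edge is present, 0 otherwise; in the order [1, 2, 3, 4, 5, 6, 7] the diagonal is [6, 6, 6, 6, 6, 6, 6]. Computing the eigenvalues of L and sorting gives [0, 7, 7, 7, 7, 7, 7]. The Fiedler value lambda_2 = 7 is strictly positive, so the graph is connected. The largest eigenvalue, 7, is at most the vertex count 7.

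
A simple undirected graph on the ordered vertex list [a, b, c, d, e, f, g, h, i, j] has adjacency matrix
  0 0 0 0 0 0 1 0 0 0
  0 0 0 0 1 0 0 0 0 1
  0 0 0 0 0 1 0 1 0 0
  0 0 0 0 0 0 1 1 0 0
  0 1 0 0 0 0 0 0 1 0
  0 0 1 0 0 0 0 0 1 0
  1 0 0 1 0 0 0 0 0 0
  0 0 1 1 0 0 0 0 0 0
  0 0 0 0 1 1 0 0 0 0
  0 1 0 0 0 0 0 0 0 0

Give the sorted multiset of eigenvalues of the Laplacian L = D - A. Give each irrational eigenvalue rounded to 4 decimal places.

[0, 0.0979, 0.3820, 0.8244, 1.3820, 2, 2.6180, 3.1756, 3.6180, 3.9021]

Each diagonal entry of L is the vertex degree and each off-diagonal entry is -1 where an edge is present, 0 otherwise; in the order [a, b, c, d, e, f, g, h, i, j] the diagonal is [1, 2, 2, 2, 2, 2, 2, 2, 2, 1]. Diagonalising L (or applying a numerical eigensolver to the 10x10 matrix) gives the spectrum above. The single zero eigenvalue shows the graph is connected. There is one zero in the spectrum, matching the 1 component.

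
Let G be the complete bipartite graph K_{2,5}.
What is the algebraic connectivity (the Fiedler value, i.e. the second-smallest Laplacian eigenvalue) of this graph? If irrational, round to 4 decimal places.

2

The graph has 7 vertices and degree multiset [5, 5, 2, 2, 2, 2, 2]; D is the diagonal matrix of degrees and L = D - A. The smallest Laplacian eigenvalue is always 0. The next one, lambda_2 = 2, measures how hard the graph is to disconnect: larger values mean better connectivity.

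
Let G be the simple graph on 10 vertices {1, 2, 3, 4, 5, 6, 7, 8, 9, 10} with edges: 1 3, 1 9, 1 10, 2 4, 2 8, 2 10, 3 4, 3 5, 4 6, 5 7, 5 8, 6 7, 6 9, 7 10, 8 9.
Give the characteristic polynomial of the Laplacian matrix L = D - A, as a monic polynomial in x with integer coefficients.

x^10 - 30x^9 + 390x^8 - 2880x^7 + 13305x^6 - 39882x^5 + 77640x^4 - 94800x^3 + 66000x^2 - 20000x

With the vertex order [1, 2, 3, 4, 5, 6, 7, 8, 9, 10], the degrees are [3, 3, 3, 3, 3, 3, 3, 3, 3, 3], giving D = diag(3, 3, 3, 3, 3, 3, 3, 3, 3, 3) and L = D - A. The eigenvalues of L are [0, 2, 2, 2, 2, 2, 5, 5, 5, 5]; the characteristic polynomial is the product of (x - lambda_i), which multiplies out to x^10 - 30x^9 + 390x^8 - 2880x^7 + 13305x^6 - 39882x^5 + 77640x^4 - 94800x^3 + 66000x^2 - 20000x. The constant term is 0 because L is singular (the all-ones vector lies in its kernel).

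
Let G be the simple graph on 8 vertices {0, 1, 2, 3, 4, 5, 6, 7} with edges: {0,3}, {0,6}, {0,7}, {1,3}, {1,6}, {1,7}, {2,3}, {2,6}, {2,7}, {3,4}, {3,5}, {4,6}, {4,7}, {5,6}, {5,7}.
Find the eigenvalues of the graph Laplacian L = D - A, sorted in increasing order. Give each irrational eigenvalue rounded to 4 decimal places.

Reading degrees in the order [0, 1, 2, 3, 4, 5, 6, 7] gives [3, 3, 3, 5, 3, 3, 5, 5]; set D = diag(3, 3, 3, 5, 3, 3, 5, 5) and form L = D - A. The multiplicity of 0 as a Laplacian eigenvalue equals the number of connected components. The eigenvalues sum to 30, which equals trace(L) = 2|E|. By the matrix-tree theorem the graph has (1/8) * product of the nonzero eigenvalues = 2025 spanning trees.

[0, 3, 3, 3, 3, 5, 5, 8]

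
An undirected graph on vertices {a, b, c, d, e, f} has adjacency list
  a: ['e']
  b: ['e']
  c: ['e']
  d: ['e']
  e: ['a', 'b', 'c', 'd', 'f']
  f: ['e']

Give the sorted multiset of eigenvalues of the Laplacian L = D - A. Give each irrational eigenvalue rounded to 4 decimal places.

[0, 1, 1, 1, 1, 6]

Each diagonal entry of L is the vertex degree and each off-diagonal entry is -1 where an edge is present, 0 otherwise; in the order [a, b, c, d, e, f] the diagonal is [1, 1, 1, 1, 5, 1]. The multiplicity of 0 as a Laplacian eigenvalue equals the number of connected components. The single zero eigenvalue shows the graph is connected. There is one zero in the spectrum, matching the 1 component.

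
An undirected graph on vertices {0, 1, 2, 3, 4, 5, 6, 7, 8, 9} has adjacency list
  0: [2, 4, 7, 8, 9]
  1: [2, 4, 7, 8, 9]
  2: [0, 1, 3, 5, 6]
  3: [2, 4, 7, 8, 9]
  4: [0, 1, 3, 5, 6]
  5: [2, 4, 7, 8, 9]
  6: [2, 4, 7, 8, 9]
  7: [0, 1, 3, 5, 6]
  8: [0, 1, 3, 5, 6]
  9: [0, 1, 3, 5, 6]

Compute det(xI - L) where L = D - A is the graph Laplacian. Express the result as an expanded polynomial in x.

Reading degrees in the order [0, 1, 2, 3, 4, 5, 6, 7, 8, 9] gives [5, 5, 5, 5, 5, 5, 5, 5, 5, 5]; set D = diag(5, 5, 5, 5, 5, 5, 5, 5, 5, 5) and form L = D - A. Computing det(xI - L) by cofactor expansion (or equivalently via sum-over-permutations) gives x^10 - 50x^9 + 1100x^8 - 14000x^7 + 113750x^6 - 612500x^5 + 2187500x^4 - 5000000x^3 + 6640625x^2 - 3906250x. The constant term is 0 because L is singular (the all-ones vector lies in its kernel). The eigenvalues sum to 50, which equals trace(L) = 2|E|.

x^10 - 50x^9 + 1100x^8 - 14000x^7 + 113750x^6 - 612500x^5 + 2187500x^4 - 5000000x^3 + 6640625x^2 - 3906250x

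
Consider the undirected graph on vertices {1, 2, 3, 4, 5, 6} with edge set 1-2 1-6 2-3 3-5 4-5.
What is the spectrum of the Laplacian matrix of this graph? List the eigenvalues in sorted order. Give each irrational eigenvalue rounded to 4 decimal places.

[0, 0.2679, 1, 2, 3, 3.7321]

Each diagonal entry of L is the vertex degree and each off-diagonal entry is -1 where an edge is present, 0 otherwise; in the order [1, 2, 3, 4, 5, 6] the diagonal is [2, 2, 2, 1, 2, 1]. L is symmetric positive semidefinite, so every eigenvalue is real and nonnegative. The single zero eigenvalue shows the graph is connected. The largest eigenvalue, 3.7321, is at most the vertex count 6.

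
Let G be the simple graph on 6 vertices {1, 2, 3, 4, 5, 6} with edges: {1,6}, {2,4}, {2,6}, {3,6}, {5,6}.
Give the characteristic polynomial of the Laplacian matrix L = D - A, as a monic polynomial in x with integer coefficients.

With the vertex order [1, 2, 3, 4, 5, 6], the degrees are [1, 2, 1, 1, 1, 4], giving D = diag(1, 2, 1, 1, 1, 4) and L = D - A. L has integer entries, so p(x) = det(xI - L) has integer coefficients. Expanding the determinant yields x^6 - 10x^5 + 33x^4 - 46x^3 + 28x^2 - 6x. The constant term is 0 because L is singular (the all-ones vector lies in its kernel). The eigenvalues sum to 10, which equals trace(L) = 2|E|. The largest eigenvalue, 5.0861, is at most the vertex count 6.

x^6 - 10x^5 + 33x^4 - 46x^3 + 28x^2 - 6x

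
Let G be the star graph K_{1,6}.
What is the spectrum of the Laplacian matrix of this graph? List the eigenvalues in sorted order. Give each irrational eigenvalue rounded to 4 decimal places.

[0, 1, 1, 1, 1, 1, 7]

The graph has 7 vertices and degree multiset [6, 1, 1, 1, 1, 1, 1]; D is the diagonal matrix of degrees and L = D - A. Diagonalising L (or applying a numerical eigensolver to the 7x7 matrix) gives the spectrum above. The largest eigenvalue, 7, is at most the vertex count 7.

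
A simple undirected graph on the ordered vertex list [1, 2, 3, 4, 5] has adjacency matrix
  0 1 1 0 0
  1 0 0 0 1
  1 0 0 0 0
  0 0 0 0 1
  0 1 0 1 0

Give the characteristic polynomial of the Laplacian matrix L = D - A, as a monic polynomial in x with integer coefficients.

x^5 - 8x^4 + 21x^3 - 20x^2 + 5x

With the vertex order [1, 2, 3, 4, 5], the degrees are [2, 2, 1, 1, 2], giving D = diag(2, 2, 1, 1, 2) and L = D - A. L has integer entries, so p(x) = det(xI - L) has integer coefficients. Expanding the determinant yields x^5 - 8x^4 + 21x^3 - 20x^2 + 5x. The constant term is 0 because L is singular (the all-ones vector lies in its kernel). There is one zero in the spectrum, matching the 1 component.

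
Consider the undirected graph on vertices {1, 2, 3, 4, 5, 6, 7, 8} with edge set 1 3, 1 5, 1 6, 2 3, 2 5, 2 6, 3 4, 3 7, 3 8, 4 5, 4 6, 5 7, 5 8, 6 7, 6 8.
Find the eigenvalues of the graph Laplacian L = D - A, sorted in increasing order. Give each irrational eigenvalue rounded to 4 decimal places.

Reading degrees in the order [1, 2, 3, 4, 5, 6, 7, 8] gives [3, 3, 5, 3, 5, 5, 3, 3]; set D = diag(3, 3, 5, 3, 5, 5, 3, 3) and form L = D - A. Since every row of L sums to 0, the all-ones vector is in the kernel and 0 is an eigenvalue. The largest eigenvalue, 8, is at most the vertex count 8.

[0, 3, 3, 3, 3, 5, 5, 8]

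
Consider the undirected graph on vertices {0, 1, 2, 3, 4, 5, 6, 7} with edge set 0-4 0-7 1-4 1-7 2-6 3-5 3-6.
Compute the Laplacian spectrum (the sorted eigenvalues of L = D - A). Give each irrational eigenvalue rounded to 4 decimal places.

[0, 0, 0.5858, 2, 2, 2, 3.4142, 4]

With the vertex order [0, 1, 2, 3, 4, 5, 6, 7], the degrees are [2, 2, 1, 2, 2, 1, 2, 2], giving D = diag(2, 2, 1, 2, 2, 1, 2, 2) and L = D - A. Diagonalising L (or applying a numerical eigensolver to the 8x8 matrix) gives the spectrum above. The 2 zero eigenvalues correspond to the 2 connected components. The eigenvalues sum to 14, which equals trace(L) = 2|E|.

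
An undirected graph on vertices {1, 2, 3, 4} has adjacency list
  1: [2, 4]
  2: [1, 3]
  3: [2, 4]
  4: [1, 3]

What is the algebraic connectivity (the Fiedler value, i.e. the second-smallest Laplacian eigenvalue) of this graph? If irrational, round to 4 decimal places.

Reading degrees in the order [1, 2, 3, 4] gives [2, 2, 2, 2]; set D = diag(2, 2, 2, 2) and form L = D - A. The smallest Laplacian eigenvalue is always 0. The next one, lambda_2 = 2, measures how hard the graph is to disconnect: larger values mean better connectivity. The largest eigenvalue, 4, is at most the vertex count 4. There is one zero in the spectrum, matching the 1 component.

2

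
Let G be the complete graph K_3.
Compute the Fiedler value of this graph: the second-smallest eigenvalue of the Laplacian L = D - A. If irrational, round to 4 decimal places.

3

The graph has 3 vertices and degree multiset [2, 2, 2]; D is the diagonal matrix of degrees and L = D - A. The smallest Laplacian eigenvalue is always 0. The next one, lambda_2 = 3, measures how hard the graph is to disconnect: larger values mean better connectivity. There is one zero in the spectrum, matching the 1 component.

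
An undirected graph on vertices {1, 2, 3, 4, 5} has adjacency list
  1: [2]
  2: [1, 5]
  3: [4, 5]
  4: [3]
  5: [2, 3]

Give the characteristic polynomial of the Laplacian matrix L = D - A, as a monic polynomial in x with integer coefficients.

With the vertex order [1, 2, 3, 4, 5], the degrees are [1, 2, 2, 1, 2], giving D = diag(1, 2, 2, 1, 2) and L = D - A. L has integer entries, so p(x) = det(xI - L) has integer coefficients. Expanding the determinant yields x^5 - 8x^4 + 21x^3 - 20x^2 + 5x. The coefficient of x^4 equals -trace(L) = -8, matching the sum of degrees. By the matrix-tree theorem the graph has (1/5) * product of the nonzero eigenvalues = 1 spanning tree.

x^5 - 8x^4 + 21x^3 - 20x^2 + 5x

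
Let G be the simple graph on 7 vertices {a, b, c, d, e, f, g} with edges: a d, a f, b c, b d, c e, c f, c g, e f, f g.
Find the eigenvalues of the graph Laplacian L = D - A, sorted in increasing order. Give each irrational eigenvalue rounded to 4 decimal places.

Reading degrees in the order [a, b, c, d, e, f, g] gives [2, 2, 4, 2, 2, 4, 2]; set D = diag(2, 2, 4, 2, 2, 4, 2) and form L = D - A. The multiplicity of 0 as a Laplacian eigenvalue equals the number of connected components. The single zero eigenvalue shows the graph is connected. By the matrix-tree theorem the graph has (1/7) * product of the nonzero eigenvalues = 36 spanning trees.

[0, 0.8851, 1.6972, 2, 3.2541, 4.8608, 5.3028]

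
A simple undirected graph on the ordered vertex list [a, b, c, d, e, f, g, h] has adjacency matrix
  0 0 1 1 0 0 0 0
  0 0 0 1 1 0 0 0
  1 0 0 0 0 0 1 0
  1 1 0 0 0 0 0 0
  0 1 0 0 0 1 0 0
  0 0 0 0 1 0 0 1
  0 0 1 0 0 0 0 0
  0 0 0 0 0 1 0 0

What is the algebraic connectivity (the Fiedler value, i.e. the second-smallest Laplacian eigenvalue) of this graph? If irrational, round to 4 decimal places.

0.1522

Reading degrees in the order [a, b, c, d, e, f, g, h] gives [2, 2, 2, 2, 2, 2, 1, 1]; set D = diag(2, 2, 2, 2, 2, 2, 1, 1) and form L = D - A. The smallest Laplacian eigenvalue is always 0. The next one, lambda_2 = 0.1522, measures how hard the graph is to disconnect: larger values mean better connectivity. By the matrix-tree theorem the graph has (1/8) * product of the nonzero eigenvalues = 1 spanning tree.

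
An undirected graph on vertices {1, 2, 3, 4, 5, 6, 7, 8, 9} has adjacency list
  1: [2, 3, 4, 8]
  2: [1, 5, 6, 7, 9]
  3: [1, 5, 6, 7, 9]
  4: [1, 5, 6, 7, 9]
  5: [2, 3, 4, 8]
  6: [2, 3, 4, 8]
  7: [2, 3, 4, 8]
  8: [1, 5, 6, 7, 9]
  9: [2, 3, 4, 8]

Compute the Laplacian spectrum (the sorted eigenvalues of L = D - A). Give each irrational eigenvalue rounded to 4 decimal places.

[0, 4, 4, 4, 4, 5, 5, 5, 9]

Reading degrees in the order [1, 2, 3, 4, 5, 6, 7, 8, 9] gives [4, 5, 5, 5, 4, 4, 4, 5, 4]; set D = diag(4, 5, 5, 5, 4, 4, 4, 5, 4) and form L = D - A. The multiplicity of 0 as a Laplacian eigenvalue equals the number of connected components. The single zero eigenvalue shows the graph is connected.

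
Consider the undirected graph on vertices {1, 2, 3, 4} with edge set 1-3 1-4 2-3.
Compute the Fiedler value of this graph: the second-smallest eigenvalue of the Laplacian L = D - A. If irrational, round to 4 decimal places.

0.5858

Reading degrees in the order [1, 2, 3, 4] gives [2, 1, 2, 1]; set D = diag(2, 1, 2, 1) and form L = D - A. Computing the eigenvalues of L and sorting gives [0, 0.5858, 2, 3.4142]. The Fiedler value lambda_2 = 0.5858 is strictly positive, so the graph is connected. The largest eigenvalue, 3.4142, is at most the vertex count 4.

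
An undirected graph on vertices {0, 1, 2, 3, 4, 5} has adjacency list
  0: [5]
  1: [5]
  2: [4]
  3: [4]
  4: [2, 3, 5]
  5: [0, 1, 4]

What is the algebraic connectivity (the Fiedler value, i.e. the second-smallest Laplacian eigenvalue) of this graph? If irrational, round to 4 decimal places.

0.4384

Each diagonal entry of L is the vertex degree and each off-diagonal entry is -1 where an edge is present, 0 otherwise; in the order [0, 1, 2, 3, 4, 5] the diagonal is [1, 1, 1, 1, 3, 3]. Computing the eigenvalues of L and sorting gives [0, 0.4384, 1, 1, 3, 4.5616]. The Fiedler value lambda_2 = 0.4384 is strictly positive, so the graph is connected. There is one zero in the spectrum, matching the 1 component.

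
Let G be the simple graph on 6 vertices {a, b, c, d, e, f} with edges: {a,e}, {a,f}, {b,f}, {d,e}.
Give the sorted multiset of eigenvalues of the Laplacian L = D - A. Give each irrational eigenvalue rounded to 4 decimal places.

With the vertex order [a, b, c, d, e, f], the degrees are [2, 1, 0, 1, 2, 2], giving D = diag(2, 1, 0, 1, 2, 2) and L = D - A. Since every row of L sums to 0, the all-ones vector is in the kernel and 0 is an eigenvalue. The 2 zero eigenvalues correspond to the 2 connected components. There are 2 zeros in the spectrum, matching the 2 components.

[0, 0, 0.3820, 1.3820, 2.6180, 3.6180]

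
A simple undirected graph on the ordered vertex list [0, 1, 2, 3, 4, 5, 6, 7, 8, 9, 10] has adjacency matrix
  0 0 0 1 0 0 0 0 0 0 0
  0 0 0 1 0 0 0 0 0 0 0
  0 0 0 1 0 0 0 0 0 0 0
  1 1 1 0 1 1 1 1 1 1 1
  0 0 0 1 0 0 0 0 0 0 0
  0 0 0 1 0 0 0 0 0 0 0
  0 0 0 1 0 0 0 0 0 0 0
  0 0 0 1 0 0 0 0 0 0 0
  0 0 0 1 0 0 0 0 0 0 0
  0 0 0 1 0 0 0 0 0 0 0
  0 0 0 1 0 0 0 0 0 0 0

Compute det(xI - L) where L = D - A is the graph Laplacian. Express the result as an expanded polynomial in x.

x^11 - 20x^10 + 135x^9 - 480x^8 + 1050x^7 - 1512x^6 + 1470x^5 - 960x^4 + 405x^3 - 100x^2 + 11x

With the vertex order [0, 1, 2, 3, 4, 5, 6, 7, 8, 9, 10], the degrees are [1, 1, 1, 10, 1, 1, 1, 1, 1, 1, 1], giving D = diag(1, 1, 1, 10, 1, 1, 1, 1, 1, 1, 1) and L = D - A. Computing det(xI - L) by cofactor expansion (or equivalently via sum-over-permutations) gives x^11 - 20x^10 + 135x^9 - 480x^8 + 1050x^7 - 1512x^6 + 1470x^5 - 960x^4 + 405x^3 - 100x^2 + 11x. The constant term is 0 because L is singular (the all-ones vector lies in its kernel). The eigenvalues sum to 20, which equals trace(L) = 2|E|. There is one zero in the spectrum, matching the 1 component.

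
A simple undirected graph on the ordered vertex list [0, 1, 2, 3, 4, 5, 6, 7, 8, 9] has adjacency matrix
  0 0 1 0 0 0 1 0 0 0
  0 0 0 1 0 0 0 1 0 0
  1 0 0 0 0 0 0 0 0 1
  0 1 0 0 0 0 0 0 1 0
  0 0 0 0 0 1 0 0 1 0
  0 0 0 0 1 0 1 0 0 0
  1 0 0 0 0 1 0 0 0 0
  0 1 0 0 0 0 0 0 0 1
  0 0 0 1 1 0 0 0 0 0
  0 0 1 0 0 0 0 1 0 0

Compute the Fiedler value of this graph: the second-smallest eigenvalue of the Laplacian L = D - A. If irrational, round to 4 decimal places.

0.3820

With the vertex order [0, 1, 2, 3, 4, 5, 6, 7, 8, 9], the degrees are [2, 2, 2, 2, 2, 2, 2, 2, 2, 2], giving D = diag(2, 2, 2, 2, 2, 2, 2, 2, 2, 2) and L = D - A. The smallest Laplacian eigenvalue is always 0. The next one, lambda_2 = 0.3820, measures how hard the graph is to disconnect: larger values mean better connectivity. The eigenvalues sum to 20, which equals trace(L) = 2|E|.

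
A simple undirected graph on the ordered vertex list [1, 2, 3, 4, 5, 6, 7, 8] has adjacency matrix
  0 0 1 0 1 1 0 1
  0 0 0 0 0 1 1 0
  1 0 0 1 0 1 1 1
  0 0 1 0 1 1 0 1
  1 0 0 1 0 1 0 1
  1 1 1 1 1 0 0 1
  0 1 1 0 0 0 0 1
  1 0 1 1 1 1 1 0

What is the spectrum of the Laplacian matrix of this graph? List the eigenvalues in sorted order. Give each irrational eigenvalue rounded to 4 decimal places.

With the vertex order [1, 2, 3, 4, 5, 6, 7, 8], the degrees are [4, 2, 5, 4, 4, 6, 3, 6], giving D = diag(4, 2, 5, 4, 4, 6, 3, 6) and L = D - A. The multiplicity of 0 as a Laplacian eigenvalue equals the number of connected components. The largest eigenvalue, 7.3040, is at most the vertex count 8.

[0, 1.6045, 3.1281, 4, 4.6664, 6.4117, 6.8853, 7.3040]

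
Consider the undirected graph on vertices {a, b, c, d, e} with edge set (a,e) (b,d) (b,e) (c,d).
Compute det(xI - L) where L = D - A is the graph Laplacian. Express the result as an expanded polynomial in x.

x^5 - 8x^4 + 21x^3 - 20x^2 + 5x

With the vertex order [a, b, c, d, e], the degrees are [1, 2, 1, 2, 2], giving D = diag(1, 2, 1, 2, 2) and L = D - A. L has integer entries, so p(x) = det(xI - L) has integer coefficients. Expanding the determinant yields x^5 - 8x^4 + 21x^3 - 20x^2 + 5x. The constant term is 0 because L is singular (the all-ones vector lies in its kernel). By the matrix-tree theorem the graph has (1/5) * product of the nonzero eigenvalues = 1 spanning tree. There is one zero in the spectrum, matching the 1 component.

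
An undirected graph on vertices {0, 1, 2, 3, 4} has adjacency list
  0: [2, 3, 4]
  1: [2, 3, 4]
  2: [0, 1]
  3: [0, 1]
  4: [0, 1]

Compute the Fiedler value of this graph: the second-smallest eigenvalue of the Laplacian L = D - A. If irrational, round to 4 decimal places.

Reading degrees in the order [0, 1, 2, 3, 4] gives [3, 3, 2, 2, 2]; set D = diag(3, 3, 2, 2, 2) and form L = D - A. The sorted Laplacian eigenvalues are [0, 2, 2, 3, 5]; the algebraic connectivity is the second entry, 2.

2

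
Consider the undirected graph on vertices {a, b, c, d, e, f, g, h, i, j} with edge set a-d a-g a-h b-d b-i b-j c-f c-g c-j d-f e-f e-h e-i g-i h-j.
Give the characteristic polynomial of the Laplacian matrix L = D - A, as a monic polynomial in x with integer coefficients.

x^10 - 30x^9 + 390x^8 - 2880x^7 + 13305x^6 - 39882x^5 + 77640x^4 - 94800x^3 + 66000x^2 - 20000x

With the vertex order [a, b, c, d, e, f, g, h, i, j], the degrees are [3, 3, 3, 3, 3, 3, 3, 3, 3, 3], giving D = diag(3, 3, 3, 3, 3, 3, 3, 3, 3, 3) and L = D - A. L has integer entries, so p(x) = det(xI - L) has integer coefficients. Expanding the determinant yields x^10 - 30x^9 + 390x^8 - 2880x^7 + 13305x^6 - 39882x^5 + 77640x^4 - 94800x^3 + 66000x^2 - 20000x. The coefficient of x^9 equals -trace(L) = -30, matching the sum of degrees. There is one zero in the spectrum, matching the 1 component. The largest eigenvalue, 5, is at most the vertex count 10.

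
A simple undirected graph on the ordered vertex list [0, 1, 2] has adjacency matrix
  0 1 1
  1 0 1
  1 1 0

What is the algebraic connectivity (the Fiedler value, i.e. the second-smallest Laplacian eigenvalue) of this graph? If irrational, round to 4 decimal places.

Reading degrees in the order [0, 1, 2] gives [2, 2, 2]; set D = diag(2, 2, 2) and form L = D - A. Computing the eigenvalues of L and sorting gives [0, 3, 3]. The Fiedler value lambda_2 = 3 is strictly positive, so the graph is connected. The largest eigenvalue, 3, is at most the vertex count 3.

3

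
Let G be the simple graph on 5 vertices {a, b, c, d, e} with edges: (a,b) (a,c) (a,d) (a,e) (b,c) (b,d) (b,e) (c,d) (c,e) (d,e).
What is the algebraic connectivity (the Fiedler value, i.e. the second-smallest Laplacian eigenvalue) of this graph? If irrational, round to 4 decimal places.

5

Reading degrees in the order [a, b, c, d, e] gives [4, 4, 4, 4, 4]; set D = diag(4, 4, 4, 4, 4) and form L = D - A. Computing the eigenvalues of L and sorting gives [0, 5, 5, 5, 5]. The Fiedler value lambda_2 = 5 is strictly positive, so the graph is connected.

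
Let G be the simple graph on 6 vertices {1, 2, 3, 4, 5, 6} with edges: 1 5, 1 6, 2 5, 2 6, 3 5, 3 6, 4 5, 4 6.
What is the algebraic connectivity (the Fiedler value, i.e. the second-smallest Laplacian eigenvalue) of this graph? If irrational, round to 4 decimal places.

2

Reading degrees in the order [1, 2, 3, 4, 5, 6] gives [2, 2, 2, 2, 4, 4]; set D = diag(2, 2, 2, 2, 4, 4) and form L = D - A. Computing the eigenvalues of L and sorting gives [0, 2, 2, 2, 4, 6]. The Fiedler value lambda_2 = 2 is strictly positive, so the graph is connected. The eigenvalues sum to 16, which equals trace(L) = 2|E|.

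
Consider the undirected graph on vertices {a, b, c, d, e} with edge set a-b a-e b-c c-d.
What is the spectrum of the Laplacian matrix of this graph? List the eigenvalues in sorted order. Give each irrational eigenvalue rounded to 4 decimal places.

[0, 0.3820, 1.3820, 2.6180, 3.6180]

Each diagonal entry of L is the vertex degree and each off-diagonal entry is -1 where an edge is present, 0 otherwise; in the order [a, b, c, d, e] the diagonal is [2, 2, 2, 1, 1]. Diagonalising L (or applying a numerical eigensolver to the 5x5 matrix) gives the spectrum above. The single zero eigenvalue shows the graph is connected. The largest eigenvalue, 3.6180, is at most the vertex count 5.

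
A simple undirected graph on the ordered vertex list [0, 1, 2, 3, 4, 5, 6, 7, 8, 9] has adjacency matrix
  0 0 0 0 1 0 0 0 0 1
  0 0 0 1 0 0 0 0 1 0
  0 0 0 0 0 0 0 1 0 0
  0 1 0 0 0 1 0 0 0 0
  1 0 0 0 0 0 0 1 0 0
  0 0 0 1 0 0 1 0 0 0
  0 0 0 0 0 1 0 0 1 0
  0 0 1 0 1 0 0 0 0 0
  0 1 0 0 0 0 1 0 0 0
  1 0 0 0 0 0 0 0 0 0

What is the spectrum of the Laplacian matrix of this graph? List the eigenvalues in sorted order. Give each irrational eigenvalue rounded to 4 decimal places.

Each diagonal entry of L is the vertex degree and each off-diagonal entry is -1 where an edge is present, 0 otherwise; in the order [0, 1, 2, 3, 4, 5, 6, 7, 8, 9] the diagonal is [2, 2, 1, 2, 2, 2, 2, 2, 2, 1]. The multiplicity of 0 as a Laplacian eigenvalue equals the number of connected components. The 2 zero eigenvalues correspond to the 2 connected components. The eigenvalues sum to 18, which equals trace(L) = 2|E|. There are 2 zeros in the spectrum, matching the 2 components.

[0, 0, 0.3820, 1.3820, 1.3820, 1.3820, 2.6180, 3.6180, 3.6180, 3.6180]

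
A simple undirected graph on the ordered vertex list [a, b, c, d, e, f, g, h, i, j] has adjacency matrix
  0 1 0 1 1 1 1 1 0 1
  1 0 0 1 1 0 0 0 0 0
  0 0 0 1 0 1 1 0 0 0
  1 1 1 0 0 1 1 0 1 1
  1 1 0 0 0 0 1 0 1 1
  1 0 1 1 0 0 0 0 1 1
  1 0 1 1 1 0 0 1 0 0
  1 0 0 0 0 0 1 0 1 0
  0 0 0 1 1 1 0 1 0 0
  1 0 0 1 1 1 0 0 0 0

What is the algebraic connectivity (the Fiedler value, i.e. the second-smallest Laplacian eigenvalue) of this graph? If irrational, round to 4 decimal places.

With the vertex order [a, b, c, d, e, f, g, h, i, j], the degrees are [7, 3, 3, 7, 5, 5, 5, 3, 4, 4], giving D = diag(7, 3, 3, 7, 5, 5, 5, 3, 4, 4) and L = D - A. The smallest Laplacian eigenvalue is always 0. The next one, lambda_2 = 2.4346, measures how hard the graph is to disconnect: larger values mean better connectivity. There is one zero in the spectrum, matching the 1 component. The largest eigenvalue, 8.6966, is at most the vertex count 10.

2.4346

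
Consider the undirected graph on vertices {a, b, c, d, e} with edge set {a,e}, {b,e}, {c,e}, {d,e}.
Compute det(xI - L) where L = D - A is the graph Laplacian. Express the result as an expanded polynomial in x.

x^5 - 8x^4 + 18x^3 - 16x^2 + 5x

Reading degrees in the order [a, b, c, d, e] gives [1, 1, 1, 1, 4]; set D = diag(1, 1, 1, 1, 4) and form L = D - A. The eigenvalues of L are [0, 1, 1, 1, 5]; the characteristic polynomial is the product of (x - lambda_i), which multiplies out to x^5 - 8x^4 + 18x^3 - 16x^2 + 5x. The coefficient of x^4 equals -trace(L) = -8, matching the sum of degrees. The largest eigenvalue, 5, is at most the vertex count 5. There is one zero in the spectrum, matching the 1 component.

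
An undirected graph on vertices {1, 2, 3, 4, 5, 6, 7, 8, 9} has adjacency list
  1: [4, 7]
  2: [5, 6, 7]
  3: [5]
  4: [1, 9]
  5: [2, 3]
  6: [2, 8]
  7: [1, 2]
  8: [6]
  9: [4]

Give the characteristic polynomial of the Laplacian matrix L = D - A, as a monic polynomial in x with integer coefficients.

With the vertex order [1, 2, 3, 4, 5, 6, 7, 8, 9], the degrees are [2, 3, 1, 2, 2, 2, 2, 1, 1], giving D = diag(2, 3, 1, 2, 2, 2, 2, 1, 1) and L = D - A. L has integer entries, so p(x) = det(xI - L) has integer coefficients. Expanding the determinant yields x^9 - 16x^8 + 104x^7 - 354x^6 + 677x^5 - 724x^4 + 406x^3 - 104x^2 + 9x. The constant term is 0 because L is singular (the all-ones vector lies in its kernel). The eigenvalues sum to 16, which equals trace(L) = 2|E|.

x^9 - 16x^8 + 104x^7 - 354x^6 + 677x^5 - 724x^4 + 406x^3 - 104x^2 + 9x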